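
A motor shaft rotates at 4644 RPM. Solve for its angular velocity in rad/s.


omega = 4644 * 2*pi/60 = 486.3185

486.3185 rad/s


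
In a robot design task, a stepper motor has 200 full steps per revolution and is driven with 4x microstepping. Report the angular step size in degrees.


step = 360/(200*4) = 360/800 = 0.4500

0.4500 degrees


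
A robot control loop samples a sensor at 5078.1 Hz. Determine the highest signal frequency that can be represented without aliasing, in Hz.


f_max = f_s/2 = 5078.1/2 = 2539.0500

2539.0500 Hz


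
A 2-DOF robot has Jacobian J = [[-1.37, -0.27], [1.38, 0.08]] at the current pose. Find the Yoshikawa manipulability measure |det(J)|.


det(J) = -1.37*0.08 - (-0.27)*(1.38) = 0.2630
|det(J)| = 0.2630

0.2630


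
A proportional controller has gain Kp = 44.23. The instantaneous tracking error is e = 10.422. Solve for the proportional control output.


u_P = Kp * e = 44.23 * 10.422 = 460.9651

460.9651


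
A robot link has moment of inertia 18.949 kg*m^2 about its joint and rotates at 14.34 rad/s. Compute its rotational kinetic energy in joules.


KE = (1/2)*I*omega^2 = 0.5*18.949*14.34^2 = 1948.2945

1948.2945 J


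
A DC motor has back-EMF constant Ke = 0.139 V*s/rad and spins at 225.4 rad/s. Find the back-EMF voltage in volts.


V_emf = Ke * omega = 0.139*225.4 = 31.3306

31.3306 V


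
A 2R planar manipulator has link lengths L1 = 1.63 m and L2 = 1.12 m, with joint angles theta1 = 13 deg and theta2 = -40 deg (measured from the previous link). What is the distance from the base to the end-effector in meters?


x = L1*cos(th1) + L2*cos(th1+th2) = 2.586151
y = L1*sin(th1) + L2*sin(th1+th2) = -0.141799
d = sqrt(x^2 + y^2) = sqrt(6.688177 + 0.020107) = 2.5900

2.5900 m


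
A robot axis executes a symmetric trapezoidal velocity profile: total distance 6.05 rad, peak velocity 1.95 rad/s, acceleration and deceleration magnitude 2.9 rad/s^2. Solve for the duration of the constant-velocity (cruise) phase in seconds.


t_acc = v/a = 0.672414 s, d_acc = v^2/(2a) = 0.655603 rad each
d_cruise = 6.05 - 2*0.655603 = 4.738794 rad
t_cruise = d_cruise/v = 4.738794/1.95 = 2.4302

2.4302 s


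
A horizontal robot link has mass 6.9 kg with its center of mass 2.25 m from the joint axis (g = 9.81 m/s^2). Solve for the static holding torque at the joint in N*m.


tau = m*g*L = 6.9 * 9.81 * 2.25 = 152.3003

152.3003 N*m


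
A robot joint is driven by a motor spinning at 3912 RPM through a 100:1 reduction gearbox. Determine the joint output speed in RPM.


omega_joint = omega_motor / N = 3912 / 100 = 39.1200

39.1200 RPM


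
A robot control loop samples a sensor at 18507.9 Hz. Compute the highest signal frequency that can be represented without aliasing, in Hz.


f_max = f_s/2 = 18507.9/2 = 9253.9500

9253.9500 Hz


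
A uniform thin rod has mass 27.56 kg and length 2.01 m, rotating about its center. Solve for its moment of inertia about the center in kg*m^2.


I = (1/12)*m*L^2 = (1/12)*27.56*2.01^2 = 9.2788

9.2788 kg*m^2


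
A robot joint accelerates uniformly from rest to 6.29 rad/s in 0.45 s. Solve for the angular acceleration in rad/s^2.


alpha = delta_omega / t = 6.29 / 0.45 = 13.9778

13.9778 rad/s^2


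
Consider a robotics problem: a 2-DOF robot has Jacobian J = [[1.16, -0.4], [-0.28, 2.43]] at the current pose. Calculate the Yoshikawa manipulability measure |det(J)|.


det(J) = 1.16*2.43 - (-0.4)*(-0.28) = 2.7068
|det(J)| = 2.7068

2.7068


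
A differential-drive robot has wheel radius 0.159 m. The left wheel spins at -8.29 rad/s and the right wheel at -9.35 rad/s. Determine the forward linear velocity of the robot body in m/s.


v = r*(wR + wL)/2 = 0.159*(-9.35 + -8.29)/2 = -1.4024

-1.4024 m/s


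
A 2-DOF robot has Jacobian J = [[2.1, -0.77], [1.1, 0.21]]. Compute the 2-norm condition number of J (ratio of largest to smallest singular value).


JJ^T eigenvalues: trace(JJ^T) = 6.2570, det(JJ^T) = det(J)^2 = 1.65894400
s_max^2 = (6.2570 + sqrt(32.51427300))/2 = 5.97956441
s_min^2 = (6.2570 - sqrt(32.51427300))/2 = 0.27743559
kappa = s_max/s_min = sqrt(5.97956441/0.27743559) = 4.6425

4.6425


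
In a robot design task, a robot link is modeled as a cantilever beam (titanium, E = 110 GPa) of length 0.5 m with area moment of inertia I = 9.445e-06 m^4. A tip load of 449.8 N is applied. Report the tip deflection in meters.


delta = F*L^3/(3*E*I) = 449.8*0.5^3/(3*1.100e+11*9.445e-06)
      = 56.225/3116850 = 1.8039e-05

1.8039e-05 m


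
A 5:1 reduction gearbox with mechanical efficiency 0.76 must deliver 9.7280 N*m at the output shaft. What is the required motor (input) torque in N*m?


tau_in = tau_out / (N * eta) = 9.7280 / (5 * 0.76) = 2.5600

2.5600 N*m


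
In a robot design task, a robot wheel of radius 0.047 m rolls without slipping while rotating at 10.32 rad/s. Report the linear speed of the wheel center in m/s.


v = omega * r = 10.32 * 0.047 = 0.4850

0.4850 m/s


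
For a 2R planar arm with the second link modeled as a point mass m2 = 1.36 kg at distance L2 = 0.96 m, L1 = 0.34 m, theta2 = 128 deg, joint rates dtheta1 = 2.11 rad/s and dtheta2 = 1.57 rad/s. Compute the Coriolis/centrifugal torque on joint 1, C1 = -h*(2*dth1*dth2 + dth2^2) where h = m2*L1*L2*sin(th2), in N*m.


h = m2*L1*L2*sin(th2) = 1.36*0.34*0.96*sin(128 deg) = 0.349801
C1 = -h*(2*2.11*1.57 + 1.57^2) = -0.349801*9.0903 = -3.1798

-3.1798 N*m


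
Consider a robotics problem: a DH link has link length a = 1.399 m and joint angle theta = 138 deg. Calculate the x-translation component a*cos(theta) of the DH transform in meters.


a*cos(theta) = 1.399*cos(138 deg) = -1.0397

-1.0397 m


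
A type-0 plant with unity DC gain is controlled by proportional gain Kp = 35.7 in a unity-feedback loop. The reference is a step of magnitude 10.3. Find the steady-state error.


e_ss = R/(1 + Kp) = 10.3/(1 + 35.7) = 10.3/36.7000 = 0.2807

0.2807


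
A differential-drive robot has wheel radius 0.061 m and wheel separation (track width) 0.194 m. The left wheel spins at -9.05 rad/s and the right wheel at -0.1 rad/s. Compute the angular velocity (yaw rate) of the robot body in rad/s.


omega = r*(wR - wL)/L = 0.061*(-0.1 - (-9.05))/0.194 = 2.8142

2.8142 rad/s


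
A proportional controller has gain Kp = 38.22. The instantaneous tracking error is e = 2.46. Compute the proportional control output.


u_P = Kp * e = 38.22 * 2.46 = 94.0212

94.0212


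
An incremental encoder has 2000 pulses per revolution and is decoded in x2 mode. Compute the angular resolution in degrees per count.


resolution = 360 / (PPR * 2) = 360 / 4000 = 0.0900

0.0900 degrees


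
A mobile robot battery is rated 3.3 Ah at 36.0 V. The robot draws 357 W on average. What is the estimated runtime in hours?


E = 3.3*36.0 = 118.8000 Wh
t = E/P = 118.8000/357 = 0.3328

0.3328 hours


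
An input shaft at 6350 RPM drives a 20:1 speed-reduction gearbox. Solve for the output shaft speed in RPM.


omega_out = omega_in / N = 6350 / 20 = 317.5000

317.5000 RPM


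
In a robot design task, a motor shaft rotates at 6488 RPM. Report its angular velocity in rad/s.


omega = 6488 * 2*pi/60 = 679.4218

679.4218 rad/s


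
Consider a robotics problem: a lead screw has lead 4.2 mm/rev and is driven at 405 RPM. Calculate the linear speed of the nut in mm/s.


v = lead * (RPM/60) = 4.2*405/60 = 28.3500

28.3500 mm/s


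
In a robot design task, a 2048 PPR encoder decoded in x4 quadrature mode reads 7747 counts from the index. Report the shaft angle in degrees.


angle = counts * 360 / (PPR*4) = 7747 * 360 / 8192 = 340.4443

340.4443 degrees


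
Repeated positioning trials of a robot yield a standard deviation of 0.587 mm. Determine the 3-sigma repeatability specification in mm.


repeatability = 3*sigma = 3*0.587 = 1.7610

1.7610 mm


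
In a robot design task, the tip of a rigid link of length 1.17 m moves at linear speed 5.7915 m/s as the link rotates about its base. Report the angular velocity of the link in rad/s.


omega = v / L = 5.7915 / 1.17 = 4.9500

4.9500 rad/s


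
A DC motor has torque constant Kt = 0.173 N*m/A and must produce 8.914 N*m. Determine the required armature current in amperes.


I = tau / Kt = 8.914/0.173 = 51.5260

51.5260 A


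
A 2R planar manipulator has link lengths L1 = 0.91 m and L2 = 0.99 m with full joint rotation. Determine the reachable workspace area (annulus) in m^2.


r_max = L1 + L2 = 1.9000, r_min = |L1 - L2| = 0.0800
A = pi*(r_max^2 - r_min^2) = pi*(3.6100 - 0.0064) = 11.3210

11.3210 m^2


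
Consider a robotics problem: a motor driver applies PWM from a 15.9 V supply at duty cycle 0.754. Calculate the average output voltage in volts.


V_avg = V_supply * D = 15.9*0.754 = 11.9886

11.9886 V


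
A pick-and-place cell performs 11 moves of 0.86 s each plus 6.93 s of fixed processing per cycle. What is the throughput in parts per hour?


T_cycle = 11*0.86 + 6.93 = 16.3900 s
rate = 3600/T = 219.6461

219.6461 parts/hour


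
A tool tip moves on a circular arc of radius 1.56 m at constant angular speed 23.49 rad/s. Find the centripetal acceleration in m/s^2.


a_c = omega^2 * r = 23.49^2 * 1.56 = 860.7770

860.7770 m/s^2


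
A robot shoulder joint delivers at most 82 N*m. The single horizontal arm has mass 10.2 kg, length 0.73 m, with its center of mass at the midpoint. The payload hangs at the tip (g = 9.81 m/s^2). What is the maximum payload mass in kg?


tau_arm = m_arm*g*(L/2) = 10.2*9.81*0.73/2 = 36.5226 N*m
tau_payload = tau_max - tau_arm = 82 - 36.5226 = 45.4774
m_payload = tau_payload / (g*L) = 45.4774 / (9.81*0.73) = 6.3504

6.3504 kg


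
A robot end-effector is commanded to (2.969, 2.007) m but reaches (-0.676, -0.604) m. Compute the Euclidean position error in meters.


dx = -0.676 - (2.969) = -3.6450, dy = -0.604 - (2.007) = -2.6110
err = sqrt(13.286025 + 6.817321) = 4.4837

4.4837 m


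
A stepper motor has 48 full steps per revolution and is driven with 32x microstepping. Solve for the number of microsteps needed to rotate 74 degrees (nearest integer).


step_size = 360/(48*32) = 360/1536 = 0.234375 deg
n = 74/(360/1536) = 74*1536/360 = 315.7333 -> 316

316 steps


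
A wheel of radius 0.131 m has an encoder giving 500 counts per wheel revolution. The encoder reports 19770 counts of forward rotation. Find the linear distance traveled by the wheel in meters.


revs = 19770/500 = 39.540000
d = revs * 2*pi*r = 39.540000 * 2*pi*0.131 = 32.5453

32.5453 m


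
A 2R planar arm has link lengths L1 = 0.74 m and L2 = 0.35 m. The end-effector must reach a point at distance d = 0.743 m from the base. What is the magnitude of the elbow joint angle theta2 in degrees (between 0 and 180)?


cos(th2) = (d^2 - L1^2 - L2^2)/(2*L1*L2) = (0.743^2 - 0.74^2 - 0.35^2)/(2*0.74*0.35) = -0.22789768
th2 = acos(-0.22789768) = 103.1733 deg

103.1733 degrees


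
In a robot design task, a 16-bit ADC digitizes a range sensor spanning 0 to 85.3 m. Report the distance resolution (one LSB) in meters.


res = range / 2^n = 85.3/2^16 = 85.3/65536 = 0.0013

0.0013 m


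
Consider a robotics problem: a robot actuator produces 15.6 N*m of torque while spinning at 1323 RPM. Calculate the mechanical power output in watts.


omega = 1323 * 2*pi/60 = 138.544236 rad/s
P = tau * omega = 15.6 * 138.544236 = 2161.2901

2161.2901 W


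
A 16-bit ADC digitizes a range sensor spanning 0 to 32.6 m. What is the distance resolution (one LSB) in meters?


res = range / 2^n = 32.6/2^16 = 32.6/65536 = 4.9744e-04

4.9744e-04 m


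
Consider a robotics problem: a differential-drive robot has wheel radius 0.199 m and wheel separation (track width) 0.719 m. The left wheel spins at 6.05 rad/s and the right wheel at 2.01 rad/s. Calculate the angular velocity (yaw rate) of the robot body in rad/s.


omega = r*(wR - wL)/L = 0.199*(2.01 - (6.05))/0.719 = -1.1182

-1.1182 rad/s


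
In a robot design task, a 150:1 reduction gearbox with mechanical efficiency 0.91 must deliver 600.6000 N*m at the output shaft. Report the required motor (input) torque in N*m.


tau_in = tau_out / (N * eta) = 600.6000 / (150 * 0.91) = 4.4000

4.4000 N*m


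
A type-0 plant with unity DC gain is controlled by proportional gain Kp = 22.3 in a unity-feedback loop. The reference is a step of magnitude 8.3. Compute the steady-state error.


e_ss = R/(1 + Kp) = 8.3/(1 + 22.3) = 8.3/23.3000 = 0.3562

0.3562


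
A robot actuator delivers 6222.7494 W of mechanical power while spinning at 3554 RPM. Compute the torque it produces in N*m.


omega = 3554 * 2*pi/60 = 372.174010 rad/s
tau = P / omega = 6222.7494 / 372.174010 = 16.7200

16.7200 N*m


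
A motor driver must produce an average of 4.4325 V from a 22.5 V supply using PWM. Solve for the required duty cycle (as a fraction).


D = V_avg/V_supply = 4.4325/22.5 = 0.1970

0.1970


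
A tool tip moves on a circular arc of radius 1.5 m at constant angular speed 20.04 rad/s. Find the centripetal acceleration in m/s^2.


a_c = omega^2 * r = 20.04^2 * 1.5 = 602.4024

602.4024 m/s^2


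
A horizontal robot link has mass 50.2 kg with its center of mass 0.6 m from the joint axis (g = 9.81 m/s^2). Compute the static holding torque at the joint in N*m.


tau = m*g*L = 50.2 * 9.81 * 0.6 = 295.4772

295.4772 N*m


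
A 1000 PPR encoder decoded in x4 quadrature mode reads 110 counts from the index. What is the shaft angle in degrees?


angle = counts * 360 / (PPR*4) = 110 * 360 / 4000 = 9.9000

9.9000 degrees


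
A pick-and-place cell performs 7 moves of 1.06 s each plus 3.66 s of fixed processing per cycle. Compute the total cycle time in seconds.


T = 7*1.06 + 3.66 = 11.0800

11.0800 s


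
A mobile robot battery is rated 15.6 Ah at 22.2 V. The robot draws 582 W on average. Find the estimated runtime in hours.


E = 15.6*22.2 = 346.3200 Wh
t = E/P = 346.3200/582 = 0.5951

0.5951 hours


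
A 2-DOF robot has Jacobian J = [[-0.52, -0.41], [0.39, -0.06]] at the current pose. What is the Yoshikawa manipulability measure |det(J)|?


det(J) = -0.52*-0.06 - (-0.41)*(0.39) = 0.1911
|det(J)| = 0.1911

0.1911


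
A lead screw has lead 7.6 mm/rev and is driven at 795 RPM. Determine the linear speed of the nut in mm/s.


v = lead * (RPM/60) = 7.6*795/60 = 100.7000

100.7000 mm/s


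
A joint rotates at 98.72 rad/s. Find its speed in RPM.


RPM = 98.72 * 60/(2*pi) = 942.7066

942.7066 RPM


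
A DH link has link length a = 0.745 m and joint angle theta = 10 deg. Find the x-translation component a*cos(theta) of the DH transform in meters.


a*cos(theta) = 0.745*cos(10 deg) = 0.7337

0.7337 m


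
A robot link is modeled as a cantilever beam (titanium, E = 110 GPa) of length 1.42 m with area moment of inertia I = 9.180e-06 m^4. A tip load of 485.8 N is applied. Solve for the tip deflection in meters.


delta = F*L^3/(3*E*I) = 485.8*1.42^3/(3*1.100e+11*9.180e-06)
      = 1390.9853104/3029400 = 4.5916e-04

4.5916e-04 m


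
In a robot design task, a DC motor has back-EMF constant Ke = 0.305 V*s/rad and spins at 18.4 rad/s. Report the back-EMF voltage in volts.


V_emf = Ke * omega = 0.305*18.4 = 5.6120

5.6120 V


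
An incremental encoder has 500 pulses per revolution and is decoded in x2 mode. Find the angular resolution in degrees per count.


resolution = 360 / (PPR * 2) = 360 / 1000 = 0.3600

0.3600 degrees


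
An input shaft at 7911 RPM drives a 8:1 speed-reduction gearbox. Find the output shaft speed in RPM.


omega_out = omega_in / N = 7911 / 8 = 988.8750

988.8750 RPM


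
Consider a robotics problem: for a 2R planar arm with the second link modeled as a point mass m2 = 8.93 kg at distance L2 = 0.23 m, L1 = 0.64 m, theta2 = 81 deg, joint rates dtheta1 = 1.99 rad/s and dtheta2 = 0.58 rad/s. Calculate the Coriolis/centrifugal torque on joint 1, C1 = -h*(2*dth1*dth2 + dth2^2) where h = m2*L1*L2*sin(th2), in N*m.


h = m2*L1*L2*sin(th2) = 8.93*0.64*0.23*sin(81 deg) = 1.298312
C1 = -h*(2*1.99*0.58 + 0.58^2) = -1.298312*2.6448 = -3.4338

-3.4338 N*m


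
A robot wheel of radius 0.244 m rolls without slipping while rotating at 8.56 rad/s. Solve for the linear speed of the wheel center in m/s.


v = omega * r = 8.56 * 0.244 = 2.0886

2.0886 m/s


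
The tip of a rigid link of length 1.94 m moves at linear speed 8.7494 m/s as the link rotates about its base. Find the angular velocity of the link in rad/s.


omega = v / L = 8.7494 / 1.94 = 4.5100

4.5100 rad/s


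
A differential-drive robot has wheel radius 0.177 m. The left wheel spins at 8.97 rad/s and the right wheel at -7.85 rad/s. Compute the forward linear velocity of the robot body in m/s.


v = r*(wR + wL)/2 = 0.177*(-7.85 + 8.97)/2 = 0.0991

0.0991 m/s


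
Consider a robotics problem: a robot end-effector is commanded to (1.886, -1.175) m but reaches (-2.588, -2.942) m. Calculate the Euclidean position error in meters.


dx = -2.588 - (1.886) = -4.4740, dy = -2.942 - (-1.175) = -1.7670
err = sqrt(20.016676 + 3.122289) = 4.8103

4.8103 m


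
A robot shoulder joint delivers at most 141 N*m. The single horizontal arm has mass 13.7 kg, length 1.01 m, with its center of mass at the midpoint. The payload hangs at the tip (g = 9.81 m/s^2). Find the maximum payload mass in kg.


tau_arm = m_arm*g*(L/2) = 13.7*9.81*1.01/2 = 67.8705 N*m
tau_payload = tau_max - tau_arm = 141 - 67.8705 = 73.1295
m_payload = tau_payload / (g*L) = 73.1295 / (9.81*1.01) = 7.3808

7.3808 kg


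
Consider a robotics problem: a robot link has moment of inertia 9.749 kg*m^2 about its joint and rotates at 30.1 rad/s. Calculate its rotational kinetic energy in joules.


KE = (1/2)*I*omega^2 = 0.5*9.749*30.1^2 = 4416.3457

4416.3457 J


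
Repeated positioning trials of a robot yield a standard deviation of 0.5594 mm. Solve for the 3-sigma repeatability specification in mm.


repeatability = 3*sigma = 3*0.5594 = 1.6782

1.6782 mm


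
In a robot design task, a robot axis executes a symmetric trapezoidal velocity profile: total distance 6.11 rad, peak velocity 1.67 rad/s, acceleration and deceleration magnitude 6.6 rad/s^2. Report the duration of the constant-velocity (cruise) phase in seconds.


t_acc = v/a = 0.253030 s, d_acc = v^2/(2a) = 0.211280 rad each
d_cruise = 6.11 - 2*0.211280 = 5.687440 rad
t_cruise = d_cruise/v = 5.687440/1.67 = 3.4057

3.4057 s


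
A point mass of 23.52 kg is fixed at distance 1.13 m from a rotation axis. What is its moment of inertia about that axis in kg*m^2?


I = m*r^2 = 23.52*1.13^2 = 30.0327

30.0327 kg*m^2


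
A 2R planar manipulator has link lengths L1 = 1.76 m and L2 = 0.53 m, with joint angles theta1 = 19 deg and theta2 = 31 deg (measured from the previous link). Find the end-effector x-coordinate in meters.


x = L1*cos(th1) + L2*cos(th1+th2) = 1.76*cos(19 deg) + 0.53*cos(50 deg) = 2.0048

2.0048 m


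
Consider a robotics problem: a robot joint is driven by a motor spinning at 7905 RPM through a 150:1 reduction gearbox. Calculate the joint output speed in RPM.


omega_joint = omega_motor / N = 7905 / 150 = 52.7000

52.7000 RPM


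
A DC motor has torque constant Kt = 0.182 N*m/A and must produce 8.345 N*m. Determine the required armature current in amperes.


I = tau / Kt = 8.345/0.182 = 45.8516

45.8516 A


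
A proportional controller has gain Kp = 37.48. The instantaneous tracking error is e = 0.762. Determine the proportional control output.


u_P = Kp * e = 37.48 * 0.762 = 28.5598

28.5598


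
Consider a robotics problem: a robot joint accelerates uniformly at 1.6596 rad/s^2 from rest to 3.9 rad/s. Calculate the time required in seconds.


t = delta_omega / alpha = 3.9 / 1.6596 = 2.3500

2.3500 s


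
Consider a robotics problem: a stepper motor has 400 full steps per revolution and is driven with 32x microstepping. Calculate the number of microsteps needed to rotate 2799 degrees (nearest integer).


step_size = 360/(400*32) = 360/12800 = 0.028125 deg
n = 2799/(360/12800) = 2799*12800/360 = 99520

99520 steps


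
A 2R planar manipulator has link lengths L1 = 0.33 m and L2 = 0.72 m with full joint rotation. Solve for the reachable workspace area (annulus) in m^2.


r_max = L1 + L2 = 1.0500, r_min = |L1 - L2| = 0.3900
A = pi*(r_max^2 - r_min^2) = pi*(1.1025 - 0.1521) = 2.9858

2.9858 m^2


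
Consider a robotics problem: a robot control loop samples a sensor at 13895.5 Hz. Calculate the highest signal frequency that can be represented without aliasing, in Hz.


f_max = f_s/2 = 13895.5/2 = 6947.7500

6947.7500 Hz


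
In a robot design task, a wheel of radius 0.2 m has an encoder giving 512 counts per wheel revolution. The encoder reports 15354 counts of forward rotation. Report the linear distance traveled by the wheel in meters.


revs = 15354/512 = 29.988281
d = revs * 2*pi*r = 29.988281 * 2*pi*0.2 = 37.6844

37.6844 m


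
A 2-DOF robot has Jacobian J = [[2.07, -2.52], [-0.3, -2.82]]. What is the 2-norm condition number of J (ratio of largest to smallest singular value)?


JJ^T eigenvalues: trace(JJ^T) = 18.6777, det(JJ^T) = det(J)^2 = 43.47292356
s_max^2 = (18.6777 + sqrt(174.96478305))/2 = 15.95256271
s_min^2 = (18.6777 - sqrt(174.96478305))/2 = 2.72513729
kappa = s_max/s_min = sqrt(15.95256271/2.72513729) = 2.4195

2.4195


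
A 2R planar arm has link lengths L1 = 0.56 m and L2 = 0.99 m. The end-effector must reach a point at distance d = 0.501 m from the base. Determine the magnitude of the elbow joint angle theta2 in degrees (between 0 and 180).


cos(th2) = (d^2 - L1^2 - L2^2)/(2*L1*L2) = (0.501^2 - 0.56^2 - 0.99^2)/(2*0.56*0.99) = -0.94038510
th2 = acos(-0.94038510) = 160.1163 deg

160.1163 degrees


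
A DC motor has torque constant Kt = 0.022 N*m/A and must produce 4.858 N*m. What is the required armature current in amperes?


I = tau / Kt = 4.858/0.022 = 220.8182

220.8182 A


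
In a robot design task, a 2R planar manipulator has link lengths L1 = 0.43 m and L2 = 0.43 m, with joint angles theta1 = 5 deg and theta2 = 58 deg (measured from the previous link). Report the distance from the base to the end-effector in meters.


x = L1*cos(th1) + L2*cos(th1+th2) = 0.623580
y = L1*sin(th1) + L2*sin(th1+th2) = 0.420610
d = sqrt(x^2 + y^2) = sqrt(0.388852 + 0.176913) = 0.7522

0.7522 m


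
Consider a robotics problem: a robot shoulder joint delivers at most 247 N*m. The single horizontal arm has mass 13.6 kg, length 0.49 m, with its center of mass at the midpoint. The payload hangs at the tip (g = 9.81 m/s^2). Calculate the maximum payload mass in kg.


tau_arm = m_arm*g*(L/2) = 13.6*9.81*0.49/2 = 32.6869 N*m
tau_payload = tau_max - tau_arm = 247 - 32.6869 = 214.3131
m_payload = tau_payload / (g*L) = 214.3131 / (9.81*0.49) = 44.5845

44.5845 kg


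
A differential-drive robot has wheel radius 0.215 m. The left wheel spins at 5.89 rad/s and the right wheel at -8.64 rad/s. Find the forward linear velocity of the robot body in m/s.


v = r*(wR + wL)/2 = 0.215*(-8.64 + 5.89)/2 = -0.2956

-0.2956 m/s


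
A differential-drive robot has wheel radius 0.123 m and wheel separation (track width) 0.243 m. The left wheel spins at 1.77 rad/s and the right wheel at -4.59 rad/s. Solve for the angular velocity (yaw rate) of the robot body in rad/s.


omega = r*(wR - wL)/L = 0.123*(-4.59 - (1.77))/0.243 = -3.2193

-3.2193 rad/s


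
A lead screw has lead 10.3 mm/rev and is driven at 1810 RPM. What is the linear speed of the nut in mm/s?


v = lead * (RPM/60) = 10.3*1810/60 = 310.7167

310.7167 mm/s


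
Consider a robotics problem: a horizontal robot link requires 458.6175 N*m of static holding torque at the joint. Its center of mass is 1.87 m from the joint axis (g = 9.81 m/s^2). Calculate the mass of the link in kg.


m = tau / (g*L) = 458.6175 / (9.81 * 1.87) = 25.0000

25.0000 kg


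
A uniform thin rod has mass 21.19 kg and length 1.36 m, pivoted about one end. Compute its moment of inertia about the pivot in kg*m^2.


I = (1/3)*m*L^2 = (1/3)*21.19*1.36^2 = 13.0643

13.0643 kg*m^2


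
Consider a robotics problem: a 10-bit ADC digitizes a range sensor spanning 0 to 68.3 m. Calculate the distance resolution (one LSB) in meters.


res = range / 2^n = 68.3/2^10 = 68.3/1024 = 0.0667

0.0667 m


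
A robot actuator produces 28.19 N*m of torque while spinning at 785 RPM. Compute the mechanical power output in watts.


omega = 785 * 2*pi/60 = 82.205008 rad/s
P = tau * omega = 28.19 * 82.205008 = 2317.3592

2317.3592 W


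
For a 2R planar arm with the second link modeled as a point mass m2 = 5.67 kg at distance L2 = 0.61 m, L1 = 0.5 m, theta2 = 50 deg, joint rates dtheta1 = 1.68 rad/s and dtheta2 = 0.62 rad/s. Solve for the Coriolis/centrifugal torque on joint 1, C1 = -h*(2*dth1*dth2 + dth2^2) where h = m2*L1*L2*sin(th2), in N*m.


h = m2*L1*L2*sin(th2) = 5.67*0.5*0.61*sin(50 deg) = 1.324759
C1 = -h*(2*1.68*0.62 + 0.62^2) = -1.324759*2.4676 = -3.2690

-3.2690 N*m


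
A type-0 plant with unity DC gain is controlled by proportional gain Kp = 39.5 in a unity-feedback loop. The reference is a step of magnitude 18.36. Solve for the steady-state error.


e_ss = R/(1 + Kp) = 18.36/(1 + 39.5) = 18.36/40.5000 = 0.4533

0.4533


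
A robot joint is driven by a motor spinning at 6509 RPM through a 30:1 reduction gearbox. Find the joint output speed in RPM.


omega_joint = omega_motor / N = 6509 / 30 = 216.9667

216.9667 RPM


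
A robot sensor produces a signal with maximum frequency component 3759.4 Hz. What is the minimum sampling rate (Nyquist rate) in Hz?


f_s,min = 2*f_max = 2*3759.4 = 7518.8000

7518.8000 Hz


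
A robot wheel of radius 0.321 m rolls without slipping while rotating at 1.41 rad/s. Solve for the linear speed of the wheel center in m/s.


v = omega * r = 1.41 * 0.321 = 0.4526

0.4526 m/s


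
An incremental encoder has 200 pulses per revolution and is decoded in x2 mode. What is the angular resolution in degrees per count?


resolution = 360 / (PPR * 2) = 360 / 400 = 0.9000

0.9000 degrees


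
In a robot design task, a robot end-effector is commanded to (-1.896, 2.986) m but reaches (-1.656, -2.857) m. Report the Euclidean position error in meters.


dx = -1.656 - (-1.896) = 0.2400, dy = -2.857 - (2.986) = -5.8430
err = sqrt(0.057600 + 34.140649) = 5.8479

5.8479 m


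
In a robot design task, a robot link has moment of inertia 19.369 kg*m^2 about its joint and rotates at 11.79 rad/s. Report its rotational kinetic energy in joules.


KE = (1/2)*I*omega^2 = 0.5*19.369*11.79^2 = 1346.1852

1346.1852 J


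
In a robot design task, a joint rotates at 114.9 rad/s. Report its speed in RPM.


RPM = 114.9 * 60/(2*pi) = 1097.2142

1097.2142 RPM


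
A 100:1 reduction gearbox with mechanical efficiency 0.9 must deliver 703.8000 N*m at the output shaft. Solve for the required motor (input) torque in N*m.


tau_in = tau_out / (N * eta) = 703.8000 / (100 * 0.9) = 7.8200

7.8200 N*m


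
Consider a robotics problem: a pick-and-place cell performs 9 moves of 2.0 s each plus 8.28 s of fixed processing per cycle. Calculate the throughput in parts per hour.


T_cycle = 9*2.0 + 8.28 = 26.2800 s
rate = 3600/T = 136.9863

136.9863 parts/hour


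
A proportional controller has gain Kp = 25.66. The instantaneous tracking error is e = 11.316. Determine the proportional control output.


u_P = Kp * e = 25.66 * 11.316 = 290.3686

290.3686


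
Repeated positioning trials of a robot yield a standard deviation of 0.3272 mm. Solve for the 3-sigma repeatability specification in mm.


repeatability = 3*sigma = 3*0.3272 = 0.9816

0.9816 mm


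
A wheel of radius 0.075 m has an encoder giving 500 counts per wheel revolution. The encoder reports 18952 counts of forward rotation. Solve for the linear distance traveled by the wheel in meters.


revs = 18952/500 = 37.904000
d = revs * 2*pi*r = 37.904000 * 2*pi*0.075 = 17.8618

17.8618 m


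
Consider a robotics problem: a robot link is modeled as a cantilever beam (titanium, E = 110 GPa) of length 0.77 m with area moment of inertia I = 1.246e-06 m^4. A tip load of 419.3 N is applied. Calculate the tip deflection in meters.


delta = F*L^3/(3*E*I) = 419.3*0.77^3/(3*1.100e+11*1.246e-06)
      = 191.4242869/411180 = 4.6555e-04

4.6555e-04 m


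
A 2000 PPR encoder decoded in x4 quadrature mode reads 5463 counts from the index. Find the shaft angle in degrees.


angle = counts * 360 / (PPR*4) = 5463 * 360 / 8000 = 245.8350

245.8350 degrees


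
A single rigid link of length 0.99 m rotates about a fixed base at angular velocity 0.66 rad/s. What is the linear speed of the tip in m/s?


v = L*omega = 0.99 * 0.66 = 0.6534

0.6534 m/s


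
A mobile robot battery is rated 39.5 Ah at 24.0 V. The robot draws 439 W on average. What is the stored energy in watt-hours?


E = capacity * V = 39.5*24.0 = 948.0000

948.0000 Wh


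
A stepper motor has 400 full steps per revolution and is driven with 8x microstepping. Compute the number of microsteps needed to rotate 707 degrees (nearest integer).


step_size = 360/(400*8) = 360/3200 = 0.112500 deg
n = 707/(360/3200) = 707*3200/360 = 6284.4444 -> 6284

6284 steps


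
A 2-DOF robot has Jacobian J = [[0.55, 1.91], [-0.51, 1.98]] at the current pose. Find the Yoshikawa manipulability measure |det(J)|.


det(J) = 0.55*1.98 - (1.91)*(-0.51) = 2.0631
|det(J)| = 2.0631

2.0631


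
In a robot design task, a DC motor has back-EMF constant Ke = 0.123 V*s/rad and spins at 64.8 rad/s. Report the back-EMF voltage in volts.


V_emf = Ke * omega = 0.123*64.8 = 7.9704

7.9704 V


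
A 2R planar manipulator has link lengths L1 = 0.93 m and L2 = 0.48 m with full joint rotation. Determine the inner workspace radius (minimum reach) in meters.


r_min = |L1 - L2| = |0.93 - 0.48| = 0.4500

0.4500 m


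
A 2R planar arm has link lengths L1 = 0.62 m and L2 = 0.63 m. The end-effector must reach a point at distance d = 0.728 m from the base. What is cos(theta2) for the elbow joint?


cos(th2) = (d^2 - L1^2 - L2^2)/(2*L1*L2) = (0.728^2 - 0.62^2 - 0.63^2)/(2*0.62*0.63) = -0.3217

-0.3217


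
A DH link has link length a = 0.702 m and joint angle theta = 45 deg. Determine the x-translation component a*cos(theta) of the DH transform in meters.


a*cos(theta) = 0.702*cos(45 deg) = 0.4964

0.4964 m


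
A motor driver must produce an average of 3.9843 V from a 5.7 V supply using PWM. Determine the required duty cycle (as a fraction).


D = V_avg/V_supply = 3.9843/5.7 = 0.6990

0.6990


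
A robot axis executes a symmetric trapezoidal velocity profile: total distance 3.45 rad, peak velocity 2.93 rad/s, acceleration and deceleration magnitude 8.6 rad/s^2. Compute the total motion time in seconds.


t_acc = v/a = 2.93/8.6 = 0.340698 s
d_acc = v^2/(2a) = 0.499122 rad (each ramp)
d_cruise = 3.45 - 2*0.499122 = 2.451756 rad
t_cruise = 2.451756/2.93 = 0.836777 s
t_total = 2*0.340698 + 0.836777 = 1.5182

1.5182 s


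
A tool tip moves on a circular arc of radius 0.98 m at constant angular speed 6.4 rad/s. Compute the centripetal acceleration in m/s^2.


a_c = omega^2 * r = 6.4^2 * 0.98 = 40.1408

40.1408 m/s^2


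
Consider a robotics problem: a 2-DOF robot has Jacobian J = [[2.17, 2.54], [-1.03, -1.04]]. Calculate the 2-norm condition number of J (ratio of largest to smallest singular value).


JJ^T eigenvalues: trace(JJ^T) = 13.3030, det(JJ^T) = det(J)^2 = 0.12916836
s_max^2 = (13.3030 + sqrt(176.45313556))/2 = 13.29328319
s_min^2 = (13.3030 - sqrt(176.45313556))/2 = 0.00971681
kappa = s_max/s_min = sqrt(13.29328319/0.00971681) = 36.9874

36.9874


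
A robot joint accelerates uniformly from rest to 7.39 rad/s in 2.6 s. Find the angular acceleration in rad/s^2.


alpha = delta_omega / t = 7.39 / 2.6 = 2.8423

2.8423 rad/s^2


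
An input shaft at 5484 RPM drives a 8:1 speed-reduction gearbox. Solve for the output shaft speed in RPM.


omega_out = omega_in / N = 5484 / 8 = 685.5000

685.5000 RPM


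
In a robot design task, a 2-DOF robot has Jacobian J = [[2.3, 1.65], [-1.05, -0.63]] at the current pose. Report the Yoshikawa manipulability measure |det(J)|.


det(J) = 2.3*-0.63 - (1.65)*(-1.05) = 0.2835
|det(J)| = 0.2835

0.2835


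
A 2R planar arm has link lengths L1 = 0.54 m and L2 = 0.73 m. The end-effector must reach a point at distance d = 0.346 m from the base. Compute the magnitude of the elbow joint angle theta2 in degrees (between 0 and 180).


cos(th2) = (d^2 - L1^2 - L2^2)/(2*L1*L2) = (0.346^2 - 0.54^2 - 0.73^2)/(2*0.54*0.73) = -0.89394216
th2 = acos(-0.89394216) = 153.3729 deg

153.3729 degrees


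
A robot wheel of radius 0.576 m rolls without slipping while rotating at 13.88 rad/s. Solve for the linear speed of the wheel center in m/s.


v = omega * r = 13.88 * 0.576 = 7.9949

7.9949 m/s


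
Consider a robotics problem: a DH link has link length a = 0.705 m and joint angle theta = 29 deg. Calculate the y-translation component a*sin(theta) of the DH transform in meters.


a*sin(theta) = 0.705*sin(29 deg) = 0.3418

0.3418 m


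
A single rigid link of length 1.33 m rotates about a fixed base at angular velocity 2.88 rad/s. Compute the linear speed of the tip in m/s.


v = L*omega = 1.33 * 2.88 = 3.8304

3.8304 m/s


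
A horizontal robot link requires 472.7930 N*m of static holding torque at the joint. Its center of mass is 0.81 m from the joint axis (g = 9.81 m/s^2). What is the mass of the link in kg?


m = tau / (g*L) = 472.7930 / (9.81 * 0.81) = 59.5000

59.5000 kg


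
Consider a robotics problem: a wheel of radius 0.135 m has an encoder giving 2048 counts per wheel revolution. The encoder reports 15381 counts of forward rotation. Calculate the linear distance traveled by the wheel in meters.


revs = 15381/2048 = 7.510254
d = revs * 2*pi*r = 7.510254 * 2*pi*0.135 = 6.3704

6.3704 m


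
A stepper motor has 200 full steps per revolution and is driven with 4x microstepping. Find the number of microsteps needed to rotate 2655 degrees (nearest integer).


step_size = 360/(200*4) = 360/800 = 0.450000 deg
n = 2655/(360/800) = 2655*800/360 = 5900

5900 steps


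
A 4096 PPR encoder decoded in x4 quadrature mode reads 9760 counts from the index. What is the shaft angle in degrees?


angle = counts * 360 / (PPR*4) = 9760 * 360 / 16384 = 214.4531

214.4531 degrees


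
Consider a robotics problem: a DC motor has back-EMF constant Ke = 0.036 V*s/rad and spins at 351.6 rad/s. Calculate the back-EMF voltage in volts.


V_emf = Ke * omega = 0.036*351.6 = 12.6576

12.6576 V


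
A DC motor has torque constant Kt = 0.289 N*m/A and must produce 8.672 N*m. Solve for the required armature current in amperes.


I = tau / Kt = 8.672/0.289 = 30.0069

30.0069 A


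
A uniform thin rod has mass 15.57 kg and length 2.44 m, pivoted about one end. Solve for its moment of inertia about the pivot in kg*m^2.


I = (1/3)*m*L^2 = (1/3)*15.57*2.44^2 = 30.8992

30.8992 kg*m^2


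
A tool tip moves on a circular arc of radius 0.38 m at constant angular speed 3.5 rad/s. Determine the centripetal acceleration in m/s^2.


a_c = omega^2 * r = 3.5^2 * 0.38 = 4.6550

4.6550 m/s^2


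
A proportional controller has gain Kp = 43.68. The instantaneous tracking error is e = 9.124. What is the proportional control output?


u_P = Kp * e = 43.68 * 9.124 = 398.5363

398.5363


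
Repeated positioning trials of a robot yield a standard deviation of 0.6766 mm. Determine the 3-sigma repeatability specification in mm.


repeatability = 3*sigma = 3*0.6766 = 2.0298

2.0298 mm


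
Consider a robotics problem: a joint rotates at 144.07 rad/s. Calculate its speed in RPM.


RPM = 144.07 * 60/(2*pi) = 1375.7672

1375.7672 RPM


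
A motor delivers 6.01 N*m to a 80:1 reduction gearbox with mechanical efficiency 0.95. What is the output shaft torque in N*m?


tau_out = tau_in * N * eta = 6.01 * 80 * 0.95 = 456.7600

456.7600 N*m


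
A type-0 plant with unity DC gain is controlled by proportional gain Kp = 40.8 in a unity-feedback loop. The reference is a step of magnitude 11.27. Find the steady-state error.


e_ss = R/(1 + Kp) = 11.27/(1 + 40.8) = 11.27/41.8000 = 0.2696

0.2696


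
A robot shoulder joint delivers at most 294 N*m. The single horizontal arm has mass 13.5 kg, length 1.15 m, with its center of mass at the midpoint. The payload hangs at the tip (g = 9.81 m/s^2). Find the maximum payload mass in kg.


tau_arm = m_arm*g*(L/2) = 13.5*9.81*1.15/2 = 76.1501 N*m
tau_payload = tau_max - tau_arm = 294 - 76.1501 = 217.8499
m_payload = tau_payload / (g*L) = 217.8499 / (9.81*1.15) = 19.3104

19.3104 kg


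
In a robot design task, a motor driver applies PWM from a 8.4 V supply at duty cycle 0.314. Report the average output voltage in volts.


V_avg = V_supply * D = 8.4*0.314 = 2.6376

2.6376 V


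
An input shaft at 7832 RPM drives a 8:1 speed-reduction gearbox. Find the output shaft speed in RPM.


omega_out = omega_in / N = 7832 / 8 = 979.0000

979.0000 RPM


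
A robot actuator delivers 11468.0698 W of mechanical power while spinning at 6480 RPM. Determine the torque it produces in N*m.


omega = 6480 * 2*pi/60 = 678.584013 rad/s
tau = P / omega = 11468.0698 / 678.584013 = 16.9000

16.9000 N*m


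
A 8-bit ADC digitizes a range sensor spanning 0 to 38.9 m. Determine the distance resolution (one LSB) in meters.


res = range / 2^n = 38.9/2^8 = 38.9/256 = 0.1520

0.1520 m


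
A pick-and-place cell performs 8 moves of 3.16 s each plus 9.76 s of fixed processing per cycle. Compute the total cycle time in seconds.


T = 8*3.16 + 9.76 = 35.0400

35.0400 s


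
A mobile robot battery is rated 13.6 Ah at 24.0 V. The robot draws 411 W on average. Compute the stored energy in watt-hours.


E = capacity * V = 13.6*24.0 = 326.4000

326.4000 Wh


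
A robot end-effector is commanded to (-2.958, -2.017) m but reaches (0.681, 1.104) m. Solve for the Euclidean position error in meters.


dx = 0.681 - (-2.958) = 3.6390, dy = 1.104 - (-2.017) = 3.1210
err = sqrt(13.242321 + 9.740641) = 4.7941

4.7941 m


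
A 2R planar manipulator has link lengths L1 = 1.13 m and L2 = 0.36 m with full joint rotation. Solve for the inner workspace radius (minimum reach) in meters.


r_min = |L1 - L2| = |1.13 - 0.36| = 0.7700

0.7700 m


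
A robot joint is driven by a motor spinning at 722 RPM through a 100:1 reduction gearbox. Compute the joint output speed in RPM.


omega_joint = omega_motor / N = 722 / 100 = 7.2200

7.2200 RPM


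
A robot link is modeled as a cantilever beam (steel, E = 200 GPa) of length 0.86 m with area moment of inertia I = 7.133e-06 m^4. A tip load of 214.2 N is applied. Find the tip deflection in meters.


delta = F*L^3/(3*E*I) = 214.2*0.86^3/(3*2.000e+11*7.133e-06)
      = 136.2431952/4279800 = 3.1834e-05

3.1834e-05 m


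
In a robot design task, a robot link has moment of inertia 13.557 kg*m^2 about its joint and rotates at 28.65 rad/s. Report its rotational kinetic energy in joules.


KE = (1/2)*I*omega^2 = 0.5*13.557*28.65^2 = 5563.9453

5563.9453 J


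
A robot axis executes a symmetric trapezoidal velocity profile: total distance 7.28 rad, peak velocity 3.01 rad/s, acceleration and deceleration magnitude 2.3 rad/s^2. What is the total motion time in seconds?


t_acc = v/a = 3.01/2.3 = 1.308696 s
d_acc = v^2/(2a) = 1.969587 rad (each ramp)
d_cruise = 7.28 - 2*1.969587 = 3.340826 rad
t_cruise = 3.340826/3.01 = 1.109909 s
t_total = 2*1.308696 + 1.109909 = 3.7273

3.7273 s


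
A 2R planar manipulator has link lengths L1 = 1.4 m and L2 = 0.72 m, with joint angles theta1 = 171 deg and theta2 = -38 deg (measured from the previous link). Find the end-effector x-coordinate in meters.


x = L1*cos(th1) + L2*cos(th1+th2) = 1.4*cos(171 deg) + 0.72*cos(133 deg) = -1.8738

-1.8738 m
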